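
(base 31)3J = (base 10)112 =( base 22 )52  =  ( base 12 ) 94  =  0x70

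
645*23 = 14835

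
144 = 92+52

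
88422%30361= 27700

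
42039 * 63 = 2648457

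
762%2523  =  762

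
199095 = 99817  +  99278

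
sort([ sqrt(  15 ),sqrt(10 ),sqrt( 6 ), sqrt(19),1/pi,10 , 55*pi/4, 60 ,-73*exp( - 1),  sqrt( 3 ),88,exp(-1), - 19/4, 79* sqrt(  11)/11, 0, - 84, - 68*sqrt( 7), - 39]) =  [-68*sqrt(7 ), - 84,-39, -73*exp( - 1) , - 19/4,0, 1/pi, exp(-1),sqrt (3 ),sqrt( 6), sqrt (10 ),sqrt ( 15 ),sqrt(19 ), 10, 79*sqrt(11 )/11,55 *pi/4, 60, 88 ] 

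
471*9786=4609206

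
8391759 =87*96457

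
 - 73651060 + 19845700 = -53805360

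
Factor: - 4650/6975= - 2/3  =  - 2^1*3^( - 1)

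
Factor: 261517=103^1*2539^1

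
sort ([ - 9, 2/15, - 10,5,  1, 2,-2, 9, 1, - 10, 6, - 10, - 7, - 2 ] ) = [ - 10,-10, - 10, - 9, - 7,-2, - 2,2/15 , 1, 1, 2,5, 6,9]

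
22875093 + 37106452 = 59981545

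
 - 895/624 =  - 895/624=- 1.43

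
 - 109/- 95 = 1+14/95 = 1.15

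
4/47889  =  4/47889 = 0.00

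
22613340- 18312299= 4301041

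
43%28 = 15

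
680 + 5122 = 5802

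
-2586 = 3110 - 5696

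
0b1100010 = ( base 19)53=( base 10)98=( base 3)10122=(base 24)42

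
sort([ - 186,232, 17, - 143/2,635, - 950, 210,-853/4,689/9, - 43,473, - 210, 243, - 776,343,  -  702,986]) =[ - 950, - 776, - 702,-853/4,-210, - 186, - 143/2,  -  43, 17, 689/9,210,232,243,343,473,635,986] 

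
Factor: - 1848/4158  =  -4/9  =  - 2^2*3^(- 2) 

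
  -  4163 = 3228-7391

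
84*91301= 7669284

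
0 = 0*5379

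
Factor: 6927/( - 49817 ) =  - 3^1  *31^(  -  1) * 1607^ ( - 1)*2309^1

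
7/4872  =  1/696 = 0.00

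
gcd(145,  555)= 5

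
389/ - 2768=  - 1 + 2379/2768 =- 0.14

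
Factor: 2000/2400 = 2^(- 1 )*3^(-1)*5^1 = 5/6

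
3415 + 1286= 4701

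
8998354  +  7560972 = 16559326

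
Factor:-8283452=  - 2^2 * 2070863^1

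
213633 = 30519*7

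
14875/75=198 + 1/3=198.33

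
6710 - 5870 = 840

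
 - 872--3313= 2441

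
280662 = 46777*6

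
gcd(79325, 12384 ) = 1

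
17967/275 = 17967/275 = 65.33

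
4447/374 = 11 + 333/374=11.89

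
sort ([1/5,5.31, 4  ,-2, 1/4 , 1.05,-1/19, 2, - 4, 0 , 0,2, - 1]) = [-4, - 2,-1,-1/19,0, 0, 1/5,  1/4,  1.05 , 2,2,4, 5.31]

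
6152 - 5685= 467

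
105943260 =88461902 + 17481358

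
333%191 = 142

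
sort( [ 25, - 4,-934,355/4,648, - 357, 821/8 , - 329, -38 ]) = [ - 934, - 357, - 329, - 38,-4,25, 355/4,821/8,648]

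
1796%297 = 14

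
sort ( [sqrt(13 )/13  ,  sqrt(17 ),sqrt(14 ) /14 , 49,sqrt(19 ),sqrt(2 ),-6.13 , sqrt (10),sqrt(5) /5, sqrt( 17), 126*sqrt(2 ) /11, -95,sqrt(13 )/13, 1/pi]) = [ - 95,- 6.13, sqrt(14) /14,sqrt(13) /13,sqrt(13)/13,1/pi, sqrt(5)/5,sqrt (2 ),sqrt(10),sqrt(17 ),sqrt(17), sqrt( 19 ),126  *  sqrt(2)/11, 49]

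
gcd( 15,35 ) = 5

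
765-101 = 664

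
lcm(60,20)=60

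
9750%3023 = 681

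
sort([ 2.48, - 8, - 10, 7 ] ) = [-10 , - 8,  2.48,  7 ] 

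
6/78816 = 1/13136 = 0.00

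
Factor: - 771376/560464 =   -  48211/35029 = - 23^ (-1)*37^1*1303^1*1523^( - 1)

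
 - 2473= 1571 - 4044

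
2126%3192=2126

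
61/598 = 61/598 = 0.10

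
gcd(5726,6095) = 1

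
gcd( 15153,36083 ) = 1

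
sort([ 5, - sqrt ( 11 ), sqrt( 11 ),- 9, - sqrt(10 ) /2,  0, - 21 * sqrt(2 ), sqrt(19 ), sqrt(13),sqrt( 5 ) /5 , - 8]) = [ - 21 * sqrt( 2), - 9, - 8, - sqrt( 11), - sqrt(10)/2, 0, sqrt( 5)/5, sqrt(11), sqrt(13 ), sqrt ( 19 ),5 ]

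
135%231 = 135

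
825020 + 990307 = 1815327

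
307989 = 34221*9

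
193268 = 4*48317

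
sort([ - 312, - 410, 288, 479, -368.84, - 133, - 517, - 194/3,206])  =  [- 517,-410, - 368.84, - 312, - 133, - 194/3,206, 288,479]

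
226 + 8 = 234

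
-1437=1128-2565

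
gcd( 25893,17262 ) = 8631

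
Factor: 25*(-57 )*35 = -49875 = - 3^1 * 5^3*7^1*19^1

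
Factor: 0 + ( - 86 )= - 2^1 * 43^1 = - 86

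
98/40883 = 98/40883= 0.00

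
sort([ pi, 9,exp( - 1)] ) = [exp (  -  1), pi, 9] 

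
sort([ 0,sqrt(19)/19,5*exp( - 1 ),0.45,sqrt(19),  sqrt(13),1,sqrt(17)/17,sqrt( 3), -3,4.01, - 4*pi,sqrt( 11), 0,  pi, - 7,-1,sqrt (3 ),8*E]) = [ -4*pi , - 7, - 3, - 1,0  ,  0, sqrt(19) /19, sqrt( 17)/17,0.45,1,sqrt(3),sqrt(3),5*exp( - 1), pi, sqrt(11),sqrt(13), 4.01,sqrt(19), 8*E] 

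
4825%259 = 163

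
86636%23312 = 16700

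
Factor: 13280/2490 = 2^4 * 3^( - 1) =16/3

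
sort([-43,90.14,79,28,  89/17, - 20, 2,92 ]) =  [ - 43,-20,2, 89/17, 28, 79,90.14,92]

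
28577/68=420 + 1/4 = 420.25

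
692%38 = 8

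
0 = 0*2126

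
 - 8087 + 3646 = - 4441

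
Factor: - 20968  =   - 2^3 * 2621^1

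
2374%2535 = 2374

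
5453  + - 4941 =512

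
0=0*331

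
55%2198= 55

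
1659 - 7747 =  - 6088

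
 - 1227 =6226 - 7453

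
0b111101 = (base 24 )2D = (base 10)61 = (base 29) 23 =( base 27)27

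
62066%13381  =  8542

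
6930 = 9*770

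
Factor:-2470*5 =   -  2^1*5^2*13^1*19^1 = - 12350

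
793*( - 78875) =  - 62547875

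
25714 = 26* 989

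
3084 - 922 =2162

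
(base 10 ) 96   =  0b1100000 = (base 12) 80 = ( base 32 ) 30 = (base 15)66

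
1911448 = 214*8932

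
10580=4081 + 6499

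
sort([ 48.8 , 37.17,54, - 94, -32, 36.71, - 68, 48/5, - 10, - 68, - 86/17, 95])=[ - 94 , - 68, - 68,-32, - 10, - 86/17,48/5, 36.71, 37.17,48.8, 54, 95 ]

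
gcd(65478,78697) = 1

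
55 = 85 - 30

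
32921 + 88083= 121004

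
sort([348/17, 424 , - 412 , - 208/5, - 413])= [ - 413, - 412, - 208/5,348/17, 424 ] 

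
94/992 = 47/496 = 0.09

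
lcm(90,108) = 540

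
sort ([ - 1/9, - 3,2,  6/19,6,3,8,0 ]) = [ - 3,  -  1/9,0,6/19,2, 3,6,8 ] 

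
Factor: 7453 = 29^1 * 257^1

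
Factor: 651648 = 2^7*3^1*1697^1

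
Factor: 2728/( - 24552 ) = -1/9 = - 3^( - 2)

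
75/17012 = 75/17012 = 0.00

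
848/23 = 36 + 20/23 = 36.87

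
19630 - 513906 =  - 494276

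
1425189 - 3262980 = -1837791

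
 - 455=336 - 791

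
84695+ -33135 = 51560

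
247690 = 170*1457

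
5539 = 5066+473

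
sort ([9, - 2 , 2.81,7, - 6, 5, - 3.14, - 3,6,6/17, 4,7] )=[ - 6, - 3.14 , - 3, - 2,6/17, 2.81,4, 5, 6, 7,7,9 ] 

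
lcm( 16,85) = 1360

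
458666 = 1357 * 338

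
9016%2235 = 76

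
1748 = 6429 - 4681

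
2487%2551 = 2487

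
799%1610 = 799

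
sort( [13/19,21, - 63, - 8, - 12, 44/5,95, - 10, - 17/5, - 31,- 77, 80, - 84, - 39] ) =[ - 84 , - 77, - 63, - 39,-31, - 12, - 10, - 8,- 17/5, 13/19, 44/5 , 21,80, 95]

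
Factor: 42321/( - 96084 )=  - 2^( - 2)*3^(- 1 )*17^( - 1)*157^( - 1 )*14107^1  =  - 14107/32028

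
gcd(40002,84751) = 1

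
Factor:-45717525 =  - 3^2*5^2*7^1 * 29027^1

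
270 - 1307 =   -  1037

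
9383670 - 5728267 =3655403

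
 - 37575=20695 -58270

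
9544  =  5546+3998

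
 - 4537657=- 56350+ - 4481307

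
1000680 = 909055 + 91625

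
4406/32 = 2203/16 = 137.69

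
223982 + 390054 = 614036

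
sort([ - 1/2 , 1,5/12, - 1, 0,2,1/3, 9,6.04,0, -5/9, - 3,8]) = [ - 3,-1, - 5/9,-1/2,0,0,1/3,  5/12,1,2,6.04,  8,9]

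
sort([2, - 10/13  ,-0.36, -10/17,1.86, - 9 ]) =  [- 9,  -  10/13, - 10/17, - 0.36 , 1.86, 2] 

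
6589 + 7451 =14040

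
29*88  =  2552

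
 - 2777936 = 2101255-4879191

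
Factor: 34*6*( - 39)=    - 7956 = - 2^2*3^2*13^1*17^1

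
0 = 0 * 845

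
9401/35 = 268 + 3/5  =  268.60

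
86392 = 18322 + 68070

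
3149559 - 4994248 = - 1844689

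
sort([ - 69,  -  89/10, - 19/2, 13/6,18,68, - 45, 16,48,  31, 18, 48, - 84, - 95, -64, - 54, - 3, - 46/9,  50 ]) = [- 95, - 84, - 69, - 64,  -  54, - 45, - 19/2, - 89/10, - 46/9,-3, 13/6,16, 18,18, 31, 48, 48, 50, 68] 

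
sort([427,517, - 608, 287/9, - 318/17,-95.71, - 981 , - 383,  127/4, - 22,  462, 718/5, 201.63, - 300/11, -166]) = [ - 981, - 608 , - 383 , - 166, - 95.71,-300/11, - 22 , - 318/17,127/4, 287/9, 718/5 , 201.63, 427,462, 517]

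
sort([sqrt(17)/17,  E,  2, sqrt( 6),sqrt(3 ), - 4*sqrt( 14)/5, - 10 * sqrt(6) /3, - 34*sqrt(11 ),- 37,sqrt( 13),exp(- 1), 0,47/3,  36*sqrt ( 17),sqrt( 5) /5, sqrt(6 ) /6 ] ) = [- 34*sqrt(11),-37, - 10*sqrt( 6)/3, - 4 * sqrt(14 ) /5, 0 , sqrt(17) /17, exp(-1),sqrt(  6)/6,sqrt ( 5)/5  ,  sqrt( 3 ), 2,sqrt( 6) , E,sqrt(13), 47/3, 36*sqrt(17)]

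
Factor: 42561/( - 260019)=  - 4729/28891 = -167^(-1)* 173^( - 1)*4729^1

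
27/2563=27/2563 = 0.01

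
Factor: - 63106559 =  - 1669^1 * 37811^1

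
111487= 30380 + 81107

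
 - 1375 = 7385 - 8760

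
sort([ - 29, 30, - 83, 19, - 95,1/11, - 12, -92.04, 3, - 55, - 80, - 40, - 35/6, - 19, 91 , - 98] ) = [ - 98, - 95,  -  92.04, - 83,-80, - 55, - 40, - 29, - 19, - 12, - 35/6, 1/11, 3, 19, 30, 91 ]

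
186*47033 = 8748138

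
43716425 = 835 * 52355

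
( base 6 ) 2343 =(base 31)i9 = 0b1000110111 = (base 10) 567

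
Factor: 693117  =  3^4*43^1 * 199^1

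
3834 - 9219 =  - 5385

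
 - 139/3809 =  - 139/3809 = - 0.04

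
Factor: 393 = 3^1*131^1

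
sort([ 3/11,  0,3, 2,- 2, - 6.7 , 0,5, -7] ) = [ - 7, - 6.7,-2,  0,0,3/11,2, 3, 5]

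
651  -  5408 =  -4757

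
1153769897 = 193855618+959914279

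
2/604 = 1/302= 0.00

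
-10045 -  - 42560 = 32515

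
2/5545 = 2/5545 = 0.00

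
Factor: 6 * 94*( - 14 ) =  - 7896 =- 2^3*3^1 * 7^1*47^1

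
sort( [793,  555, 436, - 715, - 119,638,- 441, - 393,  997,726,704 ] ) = [ - 715, - 441, - 393, - 119,436, 555,  638, 704, 726,793 , 997] 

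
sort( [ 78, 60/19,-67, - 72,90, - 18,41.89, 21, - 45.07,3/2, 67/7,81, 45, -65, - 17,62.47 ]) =[ - 72, - 67, - 65, - 45.07 , - 18, - 17,3/2,  60/19,67/7, 21,41.89,  45,62.47 , 78,81, 90 ] 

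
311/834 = 311/834 = 0.37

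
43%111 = 43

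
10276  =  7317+2959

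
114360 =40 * 2859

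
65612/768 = 16403/192 = 85.43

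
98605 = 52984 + 45621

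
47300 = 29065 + 18235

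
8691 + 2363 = 11054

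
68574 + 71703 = 140277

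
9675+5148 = 14823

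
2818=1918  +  900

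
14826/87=4942/29 = 170.41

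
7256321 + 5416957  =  12673278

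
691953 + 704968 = 1396921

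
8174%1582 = 264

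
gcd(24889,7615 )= 1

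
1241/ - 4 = - 1241/4=- 310.25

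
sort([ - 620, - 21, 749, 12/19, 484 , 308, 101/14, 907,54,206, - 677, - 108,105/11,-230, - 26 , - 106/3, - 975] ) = [- 975, -677, - 620 ,-230, - 108, - 106/3, - 26, - 21 , 12/19 , 101/14,105/11,54, 206, 308,484, 749 , 907 ] 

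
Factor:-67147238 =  - 2^1*29^1*1157711^1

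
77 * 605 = 46585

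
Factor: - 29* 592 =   -  17168 = - 2^4 * 29^1*37^1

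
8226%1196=1050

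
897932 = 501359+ 396573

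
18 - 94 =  - 76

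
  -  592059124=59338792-651397916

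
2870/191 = 15+5/191 = 15.03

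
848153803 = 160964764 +687189039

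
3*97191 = 291573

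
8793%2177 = 85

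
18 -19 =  - 1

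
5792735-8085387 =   -  2292652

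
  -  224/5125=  - 1 +4901/5125 = - 0.04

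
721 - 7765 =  - 7044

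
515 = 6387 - 5872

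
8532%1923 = 840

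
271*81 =21951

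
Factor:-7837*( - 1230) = 9639510=2^1*3^1 * 5^1*17^1*41^1*461^1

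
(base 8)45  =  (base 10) 37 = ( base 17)23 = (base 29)18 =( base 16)25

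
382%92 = 14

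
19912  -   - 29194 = 49106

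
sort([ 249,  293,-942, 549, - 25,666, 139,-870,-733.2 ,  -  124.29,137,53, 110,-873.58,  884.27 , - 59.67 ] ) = [ - 942,  -  873.58, - 870,  -  733.2, - 124.29,  -  59.67, - 25, 53, 110,137,  139, 249,293,549,666,884.27 ] 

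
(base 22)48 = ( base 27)3f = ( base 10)96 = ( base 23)44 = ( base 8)140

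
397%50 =47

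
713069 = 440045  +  273024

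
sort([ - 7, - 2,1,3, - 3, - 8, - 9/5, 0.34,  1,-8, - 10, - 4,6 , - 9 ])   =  [ - 10, - 9,  -  8, - 8,-7, - 4,-3,-2,  -  9/5,0.34,1,1,3,6] 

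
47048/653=72 +32/653 = 72.05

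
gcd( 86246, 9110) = 2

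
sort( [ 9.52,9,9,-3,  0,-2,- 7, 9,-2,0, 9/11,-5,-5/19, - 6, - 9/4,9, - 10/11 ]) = [ - 7,-6 ,-5, - 3, - 9/4, - 2,-2 ,-10/11, -5/19, 0, 0, 9/11,9,9, 9, 9,9.52 ] 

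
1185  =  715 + 470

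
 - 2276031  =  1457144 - 3733175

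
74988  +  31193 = 106181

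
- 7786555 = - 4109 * 1895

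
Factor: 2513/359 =7^1 = 7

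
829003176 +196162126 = 1025165302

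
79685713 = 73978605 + 5707108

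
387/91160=9/2120 = 0.00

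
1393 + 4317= 5710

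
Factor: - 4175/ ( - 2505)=3^(-1 ) *5^1=5/3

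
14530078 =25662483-11132405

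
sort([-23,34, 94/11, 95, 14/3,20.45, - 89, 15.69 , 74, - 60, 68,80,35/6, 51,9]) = [ -89,-60, - 23, 14/3, 35/6, 94/11, 9 , 15.69, 20.45,34, 51,68 , 74,  80, 95 ]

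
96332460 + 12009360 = 108341820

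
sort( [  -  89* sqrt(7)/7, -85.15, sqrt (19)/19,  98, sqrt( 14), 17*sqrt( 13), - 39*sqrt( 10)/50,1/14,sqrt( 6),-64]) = [-85.15 ,  -  64, - 89*sqrt( 7)/7, - 39*sqrt( 10)/50, 1/14, sqrt( 19)/19, sqrt( 6 ),sqrt(14 ), 17*sqrt( 13), 98 ]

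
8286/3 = 2762 = 2762.00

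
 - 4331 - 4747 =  - 9078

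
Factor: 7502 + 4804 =12306 = 2^1*3^1*7^1*293^1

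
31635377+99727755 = 131363132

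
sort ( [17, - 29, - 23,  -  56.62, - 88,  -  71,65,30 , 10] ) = [  -  88, - 71, - 56.62, - 29, - 23, 10, 17, 30,65 ] 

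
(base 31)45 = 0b10000001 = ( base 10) 129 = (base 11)108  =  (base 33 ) 3u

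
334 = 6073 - 5739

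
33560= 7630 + 25930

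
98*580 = 56840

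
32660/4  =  8165 = 8165.00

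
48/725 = 48/725 = 0.07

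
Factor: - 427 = - 7^1*61^1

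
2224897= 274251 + 1950646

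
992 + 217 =1209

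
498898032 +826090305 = 1324988337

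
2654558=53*50086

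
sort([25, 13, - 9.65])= [  -  9.65,13,25] 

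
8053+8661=16714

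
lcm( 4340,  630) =39060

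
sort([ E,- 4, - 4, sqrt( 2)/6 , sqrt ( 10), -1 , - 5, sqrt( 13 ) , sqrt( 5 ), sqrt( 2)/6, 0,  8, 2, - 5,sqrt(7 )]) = [-5, - 5,-4 ,  -  4, - 1, 0, sqrt( 2 )/6, sqrt (2 ) /6, 2, sqrt( 5),  sqrt(7 ),E, sqrt( 10 ),sqrt(13 ),8]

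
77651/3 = 25883+2/3 = 25883.67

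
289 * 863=249407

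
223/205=223/205 = 1.09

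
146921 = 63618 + 83303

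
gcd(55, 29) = 1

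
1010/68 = 505/34 =14.85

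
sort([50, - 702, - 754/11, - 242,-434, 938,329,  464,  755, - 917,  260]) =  [ - 917, - 702, - 434, - 242, - 754/11,50,  260,329,464,755, 938] 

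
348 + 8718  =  9066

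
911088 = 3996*228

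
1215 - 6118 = - 4903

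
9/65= 9/65= 0.14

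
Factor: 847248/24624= 929/27 = 3^( - 3)*929^1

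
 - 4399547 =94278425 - 98677972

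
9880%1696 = 1400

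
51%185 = 51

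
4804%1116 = 340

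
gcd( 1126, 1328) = 2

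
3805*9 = 34245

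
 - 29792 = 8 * ( -3724)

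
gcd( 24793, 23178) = 1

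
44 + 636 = 680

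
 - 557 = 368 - 925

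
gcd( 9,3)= 3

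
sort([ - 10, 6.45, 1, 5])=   [-10,  1  ,  5,  6.45] 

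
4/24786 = 2/12393 = 0.00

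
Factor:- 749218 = -2^1*101^1*3709^1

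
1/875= 1/875 = 0.00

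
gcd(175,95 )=5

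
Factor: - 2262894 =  - 2^1*3^1*131^1  *  2879^1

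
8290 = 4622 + 3668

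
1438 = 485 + 953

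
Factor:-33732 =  - 2^2*3^2 * 937^1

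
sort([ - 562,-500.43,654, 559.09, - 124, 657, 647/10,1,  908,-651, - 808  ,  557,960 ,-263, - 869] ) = [  -  869, - 808,  -  651,- 562, - 500.43,-263, - 124,1, 647/10,557,559.09, 654 , 657, 908, 960] 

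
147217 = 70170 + 77047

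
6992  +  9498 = 16490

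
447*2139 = 956133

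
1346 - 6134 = -4788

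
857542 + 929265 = 1786807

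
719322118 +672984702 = 1392306820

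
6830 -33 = 6797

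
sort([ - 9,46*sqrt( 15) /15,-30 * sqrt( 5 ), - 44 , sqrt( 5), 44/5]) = [ - 30*sqrt( 5 ), - 44,-9, sqrt( 5) , 44/5,  46*sqrt( 15 )/15]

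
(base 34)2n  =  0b1011011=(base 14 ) 67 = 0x5B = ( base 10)91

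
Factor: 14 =2^1 * 7^1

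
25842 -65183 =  - 39341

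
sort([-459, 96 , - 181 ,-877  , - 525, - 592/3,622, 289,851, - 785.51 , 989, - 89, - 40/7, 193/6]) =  [ - 877 ,  -  785.51, - 525 , - 459,  -  592/3, - 181, - 89, - 40/7,193/6, 96, 289,622, 851, 989] 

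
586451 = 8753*67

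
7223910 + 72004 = 7295914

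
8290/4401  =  8290/4401 = 1.88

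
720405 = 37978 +682427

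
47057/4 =11764 + 1/4 = 11764.25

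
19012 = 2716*7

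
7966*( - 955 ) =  - 7607530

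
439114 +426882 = 865996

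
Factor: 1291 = 1291^1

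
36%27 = 9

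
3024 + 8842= 11866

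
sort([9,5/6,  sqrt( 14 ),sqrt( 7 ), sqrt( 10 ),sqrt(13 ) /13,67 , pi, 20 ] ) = [sqrt( 13)/13, 5/6,sqrt( 7), pi,sqrt( 10), sqrt( 14 ), 9,20,67 ]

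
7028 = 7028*1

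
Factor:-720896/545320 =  - 90112/68165 = - 2^13 * 5^( - 1 ) * 11^1 * 13633^ ( - 1)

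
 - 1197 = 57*( - 21 )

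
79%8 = 7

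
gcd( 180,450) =90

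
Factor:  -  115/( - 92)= 5/4=2^(-2)*5^1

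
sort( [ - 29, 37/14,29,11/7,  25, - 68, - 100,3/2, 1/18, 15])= [ - 100, - 68,-29,1/18, 3/2,11/7,  37/14, 15, 25, 29 ]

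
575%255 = 65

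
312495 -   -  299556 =612051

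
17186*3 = 51558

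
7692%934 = 220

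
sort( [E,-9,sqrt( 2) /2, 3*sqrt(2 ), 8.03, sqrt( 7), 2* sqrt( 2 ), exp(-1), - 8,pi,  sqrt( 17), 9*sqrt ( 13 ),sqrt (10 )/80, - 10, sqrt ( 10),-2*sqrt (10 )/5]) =[-10,-9, -8,-2*sqrt(10 ) /5,sqrt( 10 )/80, exp( - 1), sqrt(2)/2,sqrt( 7), E, 2 * sqrt( 2 ), pi,  sqrt( 10), sqrt( 17), 3*sqrt( 2) , 8.03,9*sqrt( 13)] 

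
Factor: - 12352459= - 7^3*36013^1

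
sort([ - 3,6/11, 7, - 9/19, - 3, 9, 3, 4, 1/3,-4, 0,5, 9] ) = [ - 4,-3, - 3,-9/19,  0, 1/3,6/11, 3, 4, 5, 7,9, 9]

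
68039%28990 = 10059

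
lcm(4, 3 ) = 12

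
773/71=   773/71 = 10.89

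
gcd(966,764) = 2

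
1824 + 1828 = 3652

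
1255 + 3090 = 4345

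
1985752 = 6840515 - 4854763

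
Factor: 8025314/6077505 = 2^1*3^( - 1 )*5^( - 1)*7^ (  -  1)*11^1 * 283^1*1289^1 * 57881^(-1 ) 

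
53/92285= 53/92285=0.00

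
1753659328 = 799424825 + 954234503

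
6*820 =4920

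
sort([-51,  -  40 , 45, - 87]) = [ - 87,  -  51, - 40, 45] 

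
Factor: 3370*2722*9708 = 2^4*3^1*5^1*  337^1*809^1 * 1361^1 = 89052843120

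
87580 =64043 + 23537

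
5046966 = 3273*1542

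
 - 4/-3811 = 4/3811= 0.00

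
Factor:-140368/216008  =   - 2^1*13^( - 1)*67^( - 1)*283^1 = -566/871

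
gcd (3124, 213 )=71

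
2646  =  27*98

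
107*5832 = 624024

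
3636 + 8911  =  12547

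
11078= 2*5539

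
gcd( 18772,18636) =4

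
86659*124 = 10745716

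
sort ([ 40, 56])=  [40, 56 ]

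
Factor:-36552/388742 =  - 2^2*3^1*1523^1*194371^( - 1)  =  - 18276/194371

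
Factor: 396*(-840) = -2^5*3^3*5^1  *7^1*11^1 = -332640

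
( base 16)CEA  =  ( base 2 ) 110011101010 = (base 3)11112110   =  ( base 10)3306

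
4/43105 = 4/43105 = 0.00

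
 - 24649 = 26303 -50952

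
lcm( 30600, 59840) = 2692800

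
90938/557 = 163  +  147/557 = 163.26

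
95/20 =4+3/4= 4.75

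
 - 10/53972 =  - 5/26986 = - 0.00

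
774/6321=6/49= 0.12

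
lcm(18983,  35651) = 1461691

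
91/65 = 7/5 = 1.40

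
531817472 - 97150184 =434667288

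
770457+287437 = 1057894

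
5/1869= 5/1869= 0.00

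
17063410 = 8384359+8679051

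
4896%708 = 648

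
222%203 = 19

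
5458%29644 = 5458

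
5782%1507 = 1261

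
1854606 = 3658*507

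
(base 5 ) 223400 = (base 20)JIF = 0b1111100100111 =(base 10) 7975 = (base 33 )7AM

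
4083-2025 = 2058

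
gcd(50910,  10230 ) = 30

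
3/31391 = 3/31391 = 0.00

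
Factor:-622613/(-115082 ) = 2^( - 1 )*11^( - 1 )*5231^(-1 )*622613^1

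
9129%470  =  199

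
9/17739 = 1/1971 = 0.00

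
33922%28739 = 5183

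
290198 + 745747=1035945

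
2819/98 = 2819/98 = 28.77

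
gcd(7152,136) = 8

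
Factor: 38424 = 2^3*3^1 * 1601^1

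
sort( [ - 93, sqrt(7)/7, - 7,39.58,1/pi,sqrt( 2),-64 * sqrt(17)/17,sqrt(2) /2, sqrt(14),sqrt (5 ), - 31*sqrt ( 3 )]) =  [ - 93, - 31*sqrt( 3 ), -64*sqrt(17)/17,- 7,1/pi, sqrt( 7 )/7, sqrt (2 )/2 , sqrt(2 ),sqrt( 5 ),sqrt (14),39.58] 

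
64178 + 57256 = 121434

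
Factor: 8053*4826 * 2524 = 2^3*19^1 * 127^1*631^1*8053^1= 98092175672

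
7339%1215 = 49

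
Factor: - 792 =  - 2^3*3^2 *11^1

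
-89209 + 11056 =  -  78153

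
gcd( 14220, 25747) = 1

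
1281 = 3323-2042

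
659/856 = 659/856 = 0.77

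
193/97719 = 193/97719 = 0.00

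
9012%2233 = 80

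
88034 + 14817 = 102851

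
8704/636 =13  +  109/159 = 13.69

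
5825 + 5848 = 11673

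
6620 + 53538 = 60158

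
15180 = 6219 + 8961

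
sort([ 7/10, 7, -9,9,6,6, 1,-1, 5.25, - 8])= [ - 9, - 8, - 1,7/10, 1,5.25,  6,6,7,9] 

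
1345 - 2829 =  - 1484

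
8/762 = 4/381 = 0.01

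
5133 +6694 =11827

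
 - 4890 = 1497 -6387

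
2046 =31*66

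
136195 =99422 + 36773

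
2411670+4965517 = 7377187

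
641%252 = 137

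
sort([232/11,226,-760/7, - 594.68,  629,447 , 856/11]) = [-594.68, - 760/7,  232/11,  856/11,226,  447, 629]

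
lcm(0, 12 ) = 0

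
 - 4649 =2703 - 7352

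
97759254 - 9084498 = 88674756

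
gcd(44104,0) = 44104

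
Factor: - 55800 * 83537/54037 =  - 2^3 *3^2*5^2*31^1 * 54037^( - 1)*83537^1 = -  4661364600/54037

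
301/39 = 301/39 =7.72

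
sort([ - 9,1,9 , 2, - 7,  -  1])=[ - 9,-7 , - 1,  1 , 2,9 ]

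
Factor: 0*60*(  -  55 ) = 0^1=0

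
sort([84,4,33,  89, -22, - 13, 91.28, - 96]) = [ - 96,-22,-13, 4,  33,84,89, 91.28]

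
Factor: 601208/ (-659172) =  - 2^1*3^(-1 )*163^(  -  1)*223^1=- 446/489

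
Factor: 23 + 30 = 53 = 53^1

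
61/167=61/167 = 0.37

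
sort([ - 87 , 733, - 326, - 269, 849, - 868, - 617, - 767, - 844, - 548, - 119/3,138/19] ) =[ - 868, - 844, - 767 , - 617, - 548, - 326, - 269, - 87 ,- 119/3,138/19,  733, 849] 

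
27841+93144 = 120985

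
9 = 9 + 0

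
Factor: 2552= 2^3*11^1*29^1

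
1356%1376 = 1356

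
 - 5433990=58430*( - 93 )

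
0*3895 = 0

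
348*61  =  21228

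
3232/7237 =3232/7237 = 0.45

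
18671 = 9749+8922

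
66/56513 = 66/56513= 0.00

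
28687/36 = 28687/36 =796.86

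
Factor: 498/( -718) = -3^1*83^1*359^ (  -  1 )= -249/359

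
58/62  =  29/31 = 0.94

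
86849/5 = 86849/5 = 17369.80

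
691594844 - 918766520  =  -227171676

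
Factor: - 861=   -  3^1 * 7^1*41^1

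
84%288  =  84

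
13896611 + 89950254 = 103846865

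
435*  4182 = 1819170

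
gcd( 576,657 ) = 9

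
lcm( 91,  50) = 4550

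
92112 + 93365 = 185477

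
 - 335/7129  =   - 1 + 6794/7129  =  - 0.05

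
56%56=0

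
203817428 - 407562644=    - 203745216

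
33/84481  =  33/84481 = 0.00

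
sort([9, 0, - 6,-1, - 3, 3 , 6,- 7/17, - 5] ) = [  -  6, - 5,  -  3 , - 1, - 7/17 , 0, 3, 6, 9]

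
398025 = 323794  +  74231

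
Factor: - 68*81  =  -2^2*3^4*17^1= -5508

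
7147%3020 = 1107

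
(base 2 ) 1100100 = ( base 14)72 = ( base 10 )100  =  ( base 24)44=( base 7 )202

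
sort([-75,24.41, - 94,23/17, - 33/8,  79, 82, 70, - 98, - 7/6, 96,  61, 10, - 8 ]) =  [ - 98, - 94, - 75, - 8, - 33/8, - 7/6,23/17, 10, 24.41,61, 70, 79, 82, 96]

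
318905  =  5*63781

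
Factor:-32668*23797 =- 2^2*53^1 * 449^1 *8167^1 = - 777400396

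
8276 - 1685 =6591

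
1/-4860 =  - 1/4860=- 0.00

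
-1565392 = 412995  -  1978387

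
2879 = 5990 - 3111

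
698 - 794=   -  96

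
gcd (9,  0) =9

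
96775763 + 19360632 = 116136395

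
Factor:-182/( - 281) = 2^1*7^1 * 13^1*281^(  -  1) 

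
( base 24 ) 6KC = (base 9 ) 5366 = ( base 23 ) 7AF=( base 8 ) 7554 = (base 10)3948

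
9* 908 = 8172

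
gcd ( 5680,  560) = 80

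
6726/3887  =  1+2839/3887 = 1.73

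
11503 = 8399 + 3104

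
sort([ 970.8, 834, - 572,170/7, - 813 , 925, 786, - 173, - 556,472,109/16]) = [ -813, - 572, -556, - 173 , 109/16,170/7 , 472, 786,834, 925 , 970.8 ]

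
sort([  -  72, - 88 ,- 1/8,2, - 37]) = [-88, - 72, - 37,  -  1/8,2 ]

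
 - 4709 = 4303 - 9012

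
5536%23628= 5536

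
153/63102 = 51/21034 = 0.00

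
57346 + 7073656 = 7131002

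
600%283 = 34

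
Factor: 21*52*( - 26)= -2^3*3^1*7^1*13^2 =-28392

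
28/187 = 28/187 =0.15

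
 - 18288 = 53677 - 71965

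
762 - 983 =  - 221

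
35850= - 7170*( - 5 )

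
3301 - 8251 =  - 4950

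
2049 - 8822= - 6773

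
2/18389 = 2/18389 = 0.00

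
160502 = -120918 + 281420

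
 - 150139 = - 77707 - 72432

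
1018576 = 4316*236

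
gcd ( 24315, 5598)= 3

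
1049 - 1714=-665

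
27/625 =27/625 = 0.04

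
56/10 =28/5  =  5.60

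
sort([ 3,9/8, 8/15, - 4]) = [-4, 8/15, 9/8, 3 ] 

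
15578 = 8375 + 7203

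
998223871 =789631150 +208592721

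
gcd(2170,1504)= 2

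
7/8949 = 7/8949 = 0.00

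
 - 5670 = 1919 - 7589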